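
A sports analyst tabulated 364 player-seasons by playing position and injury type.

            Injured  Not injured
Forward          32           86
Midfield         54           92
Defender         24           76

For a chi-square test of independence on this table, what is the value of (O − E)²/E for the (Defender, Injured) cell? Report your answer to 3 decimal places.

1.280

Row total (Defender) = 100; column total (Injured) = 110; N = 364.
Expected count E = 100 × 110 / 364 = 30.2198.
Contribution = (O − E)²/E = (24 − 30.2198)² / 30.2198 = 1.280.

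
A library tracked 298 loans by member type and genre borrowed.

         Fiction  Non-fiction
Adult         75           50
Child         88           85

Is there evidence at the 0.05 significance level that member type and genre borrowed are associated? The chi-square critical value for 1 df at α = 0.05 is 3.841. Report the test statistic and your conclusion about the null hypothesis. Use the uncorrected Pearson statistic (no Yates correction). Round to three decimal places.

Row totals: 125, 173. Column totals: 163, 135. Grand total N = 298.
Expected counts (row total × column total / N):
  Adult, Fiction: 125×163/298 = 68.3725
  Adult, Non-fiction: 125×135/298 = 56.6275
  Child, Fiction: 173×163/298 = 94.6275
  Child, Non-fiction: 173×135/298 = 78.3725
Contributions (O − E)²/E:
  (75 − 68.3725)²/68.3725 = 0.6424
  (50 − 56.6275)²/56.6275 = 0.7757
  (88 − 94.6275)²/94.6275 = 0.4642
  (85 − 78.3725)²/78.3725 = 0.5604
χ² = 0.6424 + 0.7757 + 0.4642 + 0.5604 = 2.443
df = (2−1)(2−1) = 1. Since 2.443 < 3.841, fail to reject the null hypothesis of independence at α = 0.05.

2.443; fail to reject H₀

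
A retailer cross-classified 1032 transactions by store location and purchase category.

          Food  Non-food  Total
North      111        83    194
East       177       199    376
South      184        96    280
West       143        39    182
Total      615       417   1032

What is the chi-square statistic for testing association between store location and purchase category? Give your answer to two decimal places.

Grand total N = 1032.
Expected counts (row total × column total / N):
  North, Food: 194×615/1032 = 115.610
  North, Non-food: 194×417/1032 = 78.390
  East, Food: 376×615/1032 = 224.070
  East, Non-food: 376×417/1032 = 151.930
  South, Food: 280×615/1032 = 166.860
  South, Non-food: 280×417/1032 = 113.140
  West, Food: 182×615/1032 = 108.459
  West, Non-food: 182×417/1032 = 73.541
Contributions (O − E)²/E:
  (111 − 115.610)²/115.610 = 0.1838
  (83 − 78.390)²/78.390 = 0.2711
  (177 − 224.070)²/224.070 = 9.8879
  (199 − 151.930)²/151.930 = 14.5829
  (184 − 166.860)²/166.860 = 1.7606
  (96 − 113.140)²/113.140 = 2.5966
  (143 − 108.459)²/108.459 = 11.0003
  (39 − 73.541)²/73.541 = 16.2233
χ² = 0.1838 + 0.2711 + 9.8879 + 14.5829 + 1.7606 + 2.5966 + 11.0003 + 16.2233 = 56.51

56.51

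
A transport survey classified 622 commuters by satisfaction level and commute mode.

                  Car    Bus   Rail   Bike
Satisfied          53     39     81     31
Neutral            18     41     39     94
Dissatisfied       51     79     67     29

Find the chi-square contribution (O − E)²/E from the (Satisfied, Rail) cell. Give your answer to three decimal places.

6.308

Row total (Satisfied) = 204; column total (Rail) = 187; N = 622.
Expected count E = 204 × 187 / 622 = 61.3312.
Contribution = (O − E)²/E = (81 − 61.3312)² / 61.3312 = 6.308.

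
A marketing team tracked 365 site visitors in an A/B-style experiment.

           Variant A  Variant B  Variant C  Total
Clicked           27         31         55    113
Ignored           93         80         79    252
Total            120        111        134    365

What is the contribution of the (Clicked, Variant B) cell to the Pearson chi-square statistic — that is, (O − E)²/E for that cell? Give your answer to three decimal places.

0.329

Row total (Clicked) = 113; column total (Variant B) = 111; N = 365.
Expected count E = 113 × 111 / 365 = 34.3644.
Contribution = (O − E)²/E = (31 − 34.3644)² / 34.3644 = 0.329.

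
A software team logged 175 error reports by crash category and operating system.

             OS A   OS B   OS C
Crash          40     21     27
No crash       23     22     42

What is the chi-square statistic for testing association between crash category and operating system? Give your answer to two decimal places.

7.87

Row totals: 88, 87. Column totals: 63, 43, 69. Grand total N = 175.
Expected counts (row total × column total / N):
  Crash, OS A: 88×63/175 = 31.680
  Crash, OS B: 88×43/175 = 21.623
  Crash, OS C: 88×69/175 = 34.697
  No crash, OS A: 87×63/175 = 31.320
  No crash, OS B: 87×43/175 = 21.377
  No crash, OS C: 87×69/175 = 34.303
Contributions (O − E)²/E:
  (40 − 31.680)²/31.680 = 2.1851
  (21 − 21.623)²/21.623 = 0.0179
  (27 − 34.697)²/34.697 = 1.7075
  (23 − 31.320)²/31.320 = 2.2102
  (22 − 21.377)²/21.377 = 0.0182
  (42 − 34.303)²/34.303 = 1.7271
χ² = 2.1851 + 0.0179 + 1.7075 + 2.2102 + 0.0182 + 1.7271 = 7.87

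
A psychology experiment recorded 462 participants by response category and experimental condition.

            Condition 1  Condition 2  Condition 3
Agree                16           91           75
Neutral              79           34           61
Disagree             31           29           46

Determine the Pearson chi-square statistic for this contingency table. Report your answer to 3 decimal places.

71.562

Row totals: 182, 174, 106. Column totals: 126, 154, 182. Grand total N = 462.
Expected counts (row total × column total / N):
  Agree, Condition 1: 182×126/462 = 49.6364
  Agree, Condition 2: 182×154/462 = 60.6667
  Agree, Condition 3: 182×182/462 = 71.6970
  Neutral, Condition 1: 174×126/462 = 47.4545
  Neutral, Condition 2: 174×154/462 = 58.0000
  Neutral, Condition 3: 174×182/462 = 68.5455
  Disagree, Condition 1: 106×126/462 = 28.9091
  Disagree, Condition 2: 106×154/462 = 35.3333
  Disagree, Condition 3: 106×182/462 = 41.7576
Contributions (O − E)²/E:
  (16 − 49.6364)²/49.6364 = 22.7939
  (91 − 60.6667)²/60.6667 = 15.1666
  (75 − 71.6970)²/71.6970 = 0.1522
  (79 − 47.4545)²/47.4545 = 20.9700
  (34 − 58.0000)²/58.0000 = 9.9310
  (61 − 68.5455)²/68.5455 = 0.8306
  (31 − 28.9091)²/28.9091 = 0.1512
  (29 − 35.3333)²/35.3333 = 1.1352
  (46 − 41.7576)²/41.7576 = 0.4310
χ² = 22.7939 + 15.1666 + 0.1522 + 20.9700 + 9.9310 + 0.8306 + 0.1512 + 1.1352 + 0.4310 = 71.562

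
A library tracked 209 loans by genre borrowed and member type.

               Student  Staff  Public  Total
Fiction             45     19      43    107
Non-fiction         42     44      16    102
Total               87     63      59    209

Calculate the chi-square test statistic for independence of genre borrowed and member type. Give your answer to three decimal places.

22.273

Grand total N = 209.
Expected counts (row total × column total / N):
  Fiction, Student: 107×87/209 = 44.5407
  Fiction, Staff: 107×63/209 = 32.2536
  Fiction, Public: 107×59/209 = 30.2057
  Non-fiction, Student: 102×87/209 = 42.4593
  Non-fiction, Staff: 102×63/209 = 30.7464
  Non-fiction, Public: 102×59/209 = 28.7943
Contributions (O − E)²/E:
  (45 − 44.5407)²/44.5407 = 0.0047
  (19 − 32.2536)²/32.2536 = 5.4461
  (43 − 30.2057)²/30.2057 = 5.4193
  (42 − 42.4593)²/42.4593 = 0.0050
  (44 − 30.7464)²/30.7464 = 5.7131
  (16 − 28.7943)²/28.7943 = 5.6849
χ² = 0.0047 + 5.4461 + 5.4193 + 0.0050 + 5.7131 + 5.6849 = 22.273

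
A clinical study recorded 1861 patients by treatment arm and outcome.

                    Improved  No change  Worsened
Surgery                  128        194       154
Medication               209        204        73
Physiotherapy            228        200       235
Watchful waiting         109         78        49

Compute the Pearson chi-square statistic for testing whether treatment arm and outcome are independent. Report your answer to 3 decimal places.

Row totals: 476, 486, 663, 236. Column totals: 674, 676, 511. Grand total N = 1861.
Expected counts (row total × column total / N):
  Surgery, Improved: 476×674/1861 = 172.3933
  Surgery, No change: 476×676/1861 = 172.9049
  Surgery, Worsened: 476×511/1861 = 130.7018
  Medication, Improved: 486×674/1861 = 176.0150
  Medication, No change: 486×676/1861 = 176.5373
  Medication, Worsened: 486×511/1861 = 133.4476
  Physiotherapy, Improved: 663×674/1861 = 240.1193
  Physiotherapy, No change: 663×676/1861 = 240.8318
  Physiotherapy, Worsened: 663×511/1861 = 182.0489
  Watchful waiting, Improved: 236×674/1861 = 85.4723
  Watchful waiting, No change: 236×676/1861 = 85.7260
  Watchful waiting, Worsened: 236×511/1861 = 64.8017
Contributions (O − E)²/E:
  (128 − 172.3933)²/172.3933 = 11.4318
  (194 − 172.9049)²/172.9049 = 2.5737
  (154 − 130.7018)²/130.7018 = 4.1530
  (209 − 176.0150)²/176.0150 = 6.1813
  (204 − 176.5373)²/176.5373 = 4.2722
  (73 − 133.4476)²/133.4476 = 27.3809
  (228 − 240.1193)²/240.1193 = 0.6117
  (200 − 240.8318)²/240.8318 = 6.9228
  (235 − 182.0489)²/182.0489 = 15.4015
  (109 − 85.4723)²/85.4723 = 6.4764
  (78 − 85.7260)²/85.7260 = 0.6963
  (49 − 64.8017)²/64.8017 = 3.8532
χ² = 11.4318 + 2.5737 + 4.1530 + 6.1813 + 4.2722 + 27.3809 + 0.6117 + 6.9228 + 15.4015 + 6.4764 + 0.6963 + 3.8532 = 89.955

89.955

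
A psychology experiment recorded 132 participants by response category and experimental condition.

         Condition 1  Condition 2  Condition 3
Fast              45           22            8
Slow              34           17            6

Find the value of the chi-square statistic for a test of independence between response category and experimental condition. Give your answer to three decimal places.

0.004

Row totals: 75, 57. Column totals: 79, 39, 14. Grand total N = 132.
Expected counts (row total × column total / N):
  Fast, Condition 1: 75×79/132 = 44.8864
  Fast, Condition 2: 75×39/132 = 22.1591
  Fast, Condition 3: 75×14/132 = 7.9545
  Slow, Condition 1: 57×79/132 = 34.1136
  Slow, Condition 2: 57×39/132 = 16.8409
  Slow, Condition 3: 57×14/132 = 6.0455
Contributions (O − E)²/E:
  (45 − 44.8864)²/44.8864 = 0.0003
  (22 − 22.1591)²/22.1591 = 0.0011
  (8 − 7.9545)²/7.9545 = 0.0003
  (34 − 34.1136)²/34.1136 = 0.0004
  (17 − 16.8409)²/16.8409 = 0.0015
  (6 − 6.0455)²/6.0455 = 0.0003
χ² = 0.0003 + 0.0011 + 0.0003 + 0.0004 + 0.0015 + 0.0003 = 0.004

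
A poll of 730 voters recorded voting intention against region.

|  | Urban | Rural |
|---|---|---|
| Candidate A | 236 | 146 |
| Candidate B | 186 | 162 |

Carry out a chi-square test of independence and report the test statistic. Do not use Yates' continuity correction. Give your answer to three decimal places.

Row totals: 382, 348. Column totals: 422, 308. Grand total N = 730.
Expected counts (row total × column total / N):
  Candidate A, Urban: 382×422/730 = 220.8274
  Candidate A, Rural: 382×308/730 = 161.1726
  Candidate B, Urban: 348×422/730 = 201.1726
  Candidate B, Rural: 348×308/730 = 146.8274
Contributions (O − E)²/E:
  (236 − 220.8274)²/220.8274 = 1.0425
  (146 − 161.1726)²/161.1726 = 1.4283
  (186 − 201.1726)²/201.1726 = 1.1443
  (162 − 146.8274)²/146.8274 = 1.5679
χ² = 1.0425 + 1.4283 + 1.1443 + 1.5679 = 5.183

5.183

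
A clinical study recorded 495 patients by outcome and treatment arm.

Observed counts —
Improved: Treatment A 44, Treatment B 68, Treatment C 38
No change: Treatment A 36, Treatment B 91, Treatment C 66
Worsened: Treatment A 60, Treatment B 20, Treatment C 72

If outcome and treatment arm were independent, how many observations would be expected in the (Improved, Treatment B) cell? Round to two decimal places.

Row total (Improved) = 150; column total (Treatment B) = 179; grand total N = 495.
Expected count = (row total × column total) / N = 150 × 179 / 495 = 54.24.

54.24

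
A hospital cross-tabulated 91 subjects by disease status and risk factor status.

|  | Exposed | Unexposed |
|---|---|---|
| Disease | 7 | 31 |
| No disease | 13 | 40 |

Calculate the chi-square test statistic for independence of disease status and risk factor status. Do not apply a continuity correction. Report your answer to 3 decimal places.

0.481

Row totals: 38, 53. Column totals: 20, 71. Grand total N = 91.
Expected counts (row total × column total / N):
  Disease, Exposed: 38×20/91 = 8.3516
  Disease, Unexposed: 38×71/91 = 29.6484
  No disease, Exposed: 53×20/91 = 11.6484
  No disease, Unexposed: 53×71/91 = 41.3516
Contributions (O − E)²/E:
  (7 − 8.3516)²/8.3516 = 0.2187
  (31 − 29.6484)²/29.6484 = 0.0616
  (13 − 11.6484)²/11.6484 = 0.1568
  (40 − 41.3516)²/41.3516 = 0.0442
χ² = 0.2187 + 0.0616 + 0.1568 + 0.0442 = 0.481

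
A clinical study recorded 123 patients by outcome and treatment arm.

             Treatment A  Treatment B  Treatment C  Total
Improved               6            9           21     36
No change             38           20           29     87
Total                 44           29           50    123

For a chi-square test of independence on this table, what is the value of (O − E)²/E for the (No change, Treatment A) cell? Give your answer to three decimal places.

1.520

Row total (No change) = 87; column total (Treatment A) = 44; N = 123.
Expected count E = 87 × 44 / 123 = 31.12195.
Contribution = (O − E)²/E = (38 − 31.12195)² / 31.12195 = 1.520.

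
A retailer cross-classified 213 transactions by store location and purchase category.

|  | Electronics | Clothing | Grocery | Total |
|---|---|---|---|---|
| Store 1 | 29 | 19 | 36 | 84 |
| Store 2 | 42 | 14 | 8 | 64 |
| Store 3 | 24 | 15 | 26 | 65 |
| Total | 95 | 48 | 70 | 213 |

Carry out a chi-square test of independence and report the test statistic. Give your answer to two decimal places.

20.77

Grand total N = 213.
Expected counts (row total × column total / N):
  Store 1, Electronics: 84×95/213 = 37.465
  Store 1, Clothing: 84×48/213 = 18.930
  Store 1, Grocery: 84×70/213 = 27.606
  Store 2, Electronics: 64×95/213 = 28.545
  Store 2, Clothing: 64×48/213 = 14.423
  Store 2, Grocery: 64×70/213 = 21.033
  Store 3, Electronics: 65×95/213 = 28.991
  Store 3, Clothing: 65×48/213 = 14.648
  Store 3, Grocery: 65×70/213 = 21.362
Contributions (O − E)²/E:
  (29 − 37.465)²/37.465 = 1.9126
  (19 − 18.930)²/18.930 = 0.0003
  (36 − 27.606)²/27.606 = 2.5523
  (42 − 28.545)²/28.545 = 6.3422
  (14 − 14.423)²/14.423 = 0.0124
  (8 − 21.033)²/21.033 = 8.0758
  (24 − 28.991)²/28.991 = 0.8592
  (15 − 14.648)²/14.648 = 0.0085
  (26 − 21.362)²/21.362 = 1.0070
χ² = 1.9126 + 0.0003 + 2.5523 + 6.3422 + 0.0124 + 8.0758 + 0.8592 + 0.0085 + 1.0070 = 20.77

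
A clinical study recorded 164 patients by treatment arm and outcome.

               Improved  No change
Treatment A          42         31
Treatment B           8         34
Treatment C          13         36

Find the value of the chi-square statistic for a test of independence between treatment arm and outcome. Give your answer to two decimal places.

Row totals: 73, 42, 49. Column totals: 63, 101. Grand total N = 164.
Expected counts (row total × column total / N):
  Treatment A, Improved: 73×63/164 = 28.043
  Treatment A, No change: 73×101/164 = 44.957
  Treatment B, Improved: 42×63/164 = 16.134
  Treatment B, No change: 42×101/164 = 25.866
  Treatment C, Improved: 49×63/164 = 18.823
  Treatment C, No change: 49×101/164 = 30.177
Contributions (O − E)²/E:
  (42 − 28.043)²/28.043 = 6.9464
  (31 − 44.957)²/44.957 = 4.3330
  (8 − 16.134)²/16.134 = 4.1008
  (34 − 25.866)²/25.866 = 2.5579
  (13 − 18.823)²/18.823 = 1.8014
  (36 − 30.177)²/30.177 = 1.1236
χ² = 6.9464 + 4.3330 + 4.1008 + 2.5579 + 1.8014 + 1.1236 = 20.86

20.86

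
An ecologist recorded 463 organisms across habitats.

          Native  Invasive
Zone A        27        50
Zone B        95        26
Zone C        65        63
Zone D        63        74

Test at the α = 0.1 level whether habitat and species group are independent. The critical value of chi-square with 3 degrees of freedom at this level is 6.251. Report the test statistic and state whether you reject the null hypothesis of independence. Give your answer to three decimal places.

Row totals: 77, 121, 128, 137. Column totals: 250, 213. Grand total N = 463.
Expected counts (row total × column total / N):
  Zone A, Native: 77×250/463 = 41.5767
  Zone A, Invasive: 77×213/463 = 35.4233
  Zone B, Native: 121×250/463 = 65.3348
  Zone B, Invasive: 121×213/463 = 55.6652
  Zone C, Native: 128×250/463 = 69.1145
  Zone C, Invasive: 128×213/463 = 58.8855
  Zone D, Native: 137×250/463 = 73.9741
  Zone D, Invasive: 137×213/463 = 63.0259
Contributions (O − E)²/E:
  (27 − 41.5767)²/41.5767 = 5.1106
  (50 − 35.4233)²/35.4233 = 5.9983
  (95 − 65.3348)²/65.3348 = 13.4695
  (26 − 55.6652)²/55.6652 = 15.8092
  (65 − 69.1145)²/69.1145 = 0.2449
  (63 − 58.8855)²/58.8855 = 0.2875
  (63 − 73.9741)²/73.9741 = 1.6280
  (74 − 63.0259)²/63.0259 = 1.9108
χ² = 5.1106 + 5.9983 + 13.4695 + 15.8092 + 0.2449 + 0.2875 + 1.6280 + 1.9108 = 44.459
df = (4−1)(2−1) = 3. Since 44.459 > 6.251, reject the null hypothesis of independence at α = 0.1.

44.459; reject H₀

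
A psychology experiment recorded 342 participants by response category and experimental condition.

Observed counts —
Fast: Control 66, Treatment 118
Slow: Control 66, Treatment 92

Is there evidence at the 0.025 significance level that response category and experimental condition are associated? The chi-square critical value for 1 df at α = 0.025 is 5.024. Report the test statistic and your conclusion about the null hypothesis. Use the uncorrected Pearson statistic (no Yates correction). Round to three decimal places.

Row totals: 184, 158. Column totals: 132, 210. Grand total N = 342.
Expected counts (row total × column total / N):
  Fast, Control: 184×132/342 = 71.017544
  Fast, Treatment: 184×210/342 = 112.982456
  Slow, Control: 158×132/342 = 60.982456
  Slow, Treatment: 158×210/342 = 97.017544
Contributions (O − E)²/E:
  (66 − 71.017544)²/71.017544 = 0.3545
  (118 − 112.982456)²/112.982456 = 0.2228
  (66 − 60.982456)²/60.982456 = 0.4128
  (92 − 97.017544)²/97.017544 = 0.2595
χ² = 0.3545 + 0.2228 + 0.4128 + 0.2595 = 1.250
df = (2−1)(2−1) = 1. Since 1.250 < 5.024, fail to reject the null hypothesis of independence at α = 0.025.

1.250; fail to reject H₀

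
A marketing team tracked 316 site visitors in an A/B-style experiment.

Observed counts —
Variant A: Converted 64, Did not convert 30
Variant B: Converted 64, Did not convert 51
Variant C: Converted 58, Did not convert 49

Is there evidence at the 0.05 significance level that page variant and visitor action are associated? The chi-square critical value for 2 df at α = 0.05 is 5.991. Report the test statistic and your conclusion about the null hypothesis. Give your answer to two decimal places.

Row totals: 94, 115, 107. Column totals: 186, 130. Grand total N = 316.
Expected counts (row total × column total / N):
  Variant A, Converted: 94×186/316 = 55.329
  Variant A, Did not convert: 94×130/316 = 38.671
  Variant B, Converted: 115×186/316 = 67.690
  Variant B, Did not convert: 115×130/316 = 47.310
  Variant C, Converted: 107×186/316 = 62.981
  Variant C, Did not convert: 107×130/316 = 44.019
Contributions (O − E)²/E:
  (64 − 55.329)²/55.329 = 1.3589
  (30 − 38.671)²/38.671 = 1.9443
  (64 − 67.690)²/67.690 = 0.2012
  (51 − 47.310)²/47.310 = 0.2878
  (58 − 62.981)²/62.981 = 0.3939
  (49 − 44.019)²/44.019 = 0.5636
χ² = 1.3589 + 1.9443 + 0.2012 + 0.2878 + 0.3939 + 0.5636 = 4.75
df = (3−1)(2−1) = 2. Since 4.75 < 5.991, fail to reject the null hypothesis of independence at α = 0.05.

4.75; fail to reject H₀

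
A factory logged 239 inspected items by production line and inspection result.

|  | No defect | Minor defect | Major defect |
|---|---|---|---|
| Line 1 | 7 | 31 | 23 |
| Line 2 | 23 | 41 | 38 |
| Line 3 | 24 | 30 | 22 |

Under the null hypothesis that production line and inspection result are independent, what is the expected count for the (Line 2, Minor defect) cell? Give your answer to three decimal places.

Row total (Line 2) = 102; column total (Minor defect) = 102; grand total N = 239.
Expected count = (row total × column total) / N = 102 × 102 / 239 = 43.531.

43.531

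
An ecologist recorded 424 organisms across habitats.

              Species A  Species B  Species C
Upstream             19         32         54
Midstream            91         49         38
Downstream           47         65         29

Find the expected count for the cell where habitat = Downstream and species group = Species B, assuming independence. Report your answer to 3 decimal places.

48.552

Row total (Downstream) = 141; column total (Species B) = 146; grand total N = 424.
Expected count = (row total × column total) / N = 141 × 146 / 424 = 48.552.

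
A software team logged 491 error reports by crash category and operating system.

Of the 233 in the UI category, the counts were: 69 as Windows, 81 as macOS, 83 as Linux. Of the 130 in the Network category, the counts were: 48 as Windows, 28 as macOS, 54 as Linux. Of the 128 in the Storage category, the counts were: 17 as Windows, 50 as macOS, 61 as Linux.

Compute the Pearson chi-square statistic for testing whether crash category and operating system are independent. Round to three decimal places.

Row totals: 233, 130, 128. Column totals: 134, 159, 198. Grand total N = 491.
Expected counts (row total × column total / N):
  UI, Windows: 233×134/491 = 63.5886
  UI, macOS: 233×159/491 = 75.4521
  UI, Linux: 233×198/491 = 93.9593
  Network, Windows: 130×134/491 = 35.4786
  Network, macOS: 130×159/491 = 42.0978
  Network, Linux: 130×198/491 = 52.4236
  Storage, Windows: 128×134/491 = 34.9328
  Storage, macOS: 128×159/491 = 41.4501
  Storage, Linux: 128×198/491 = 51.6171
Contributions (O − E)²/E:
  (69 − 63.5886)²/63.5886 = 0.4605
  (81 − 75.4521)²/75.4521 = 0.4079
  (83 − 93.9593)²/93.9593 = 1.2783
  (48 − 35.4786)²/35.4786 = 4.4192
  (28 − 42.0978)²/42.0978 = 4.7211
  (54 − 52.4236)²/52.4236 = 0.0474
  (17 − 34.9328)²/34.9328 = 9.2058
  (50 − 41.4501)²/41.4501 = 1.7636
  (61 − 51.6171)²/51.6171 = 1.7056
χ² = 0.4605 + 0.4079 + 1.2783 + 4.4192 + 4.7211 + 0.0474 + 9.2058 + 1.7636 + 1.7056 = 24.009

24.009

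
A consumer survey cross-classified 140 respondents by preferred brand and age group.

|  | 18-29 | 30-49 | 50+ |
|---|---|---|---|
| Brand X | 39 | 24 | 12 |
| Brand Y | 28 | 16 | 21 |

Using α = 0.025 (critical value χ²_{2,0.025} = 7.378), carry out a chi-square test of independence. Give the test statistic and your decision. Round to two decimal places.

5.17; fail to reject H₀

Row totals: 75, 65. Column totals: 67, 40, 33. Grand total N = 140.
Expected counts (row total × column total / N):
  Brand X, 18-29: 75×67/140 = 35.8929
  Brand X, 30-49: 75×40/140 = 21.4286
  Brand X, 50+: 75×33/140 = 17.6786
  Brand Y, 18-29: 65×67/140 = 31.1071
  Brand Y, 30-49: 65×40/140 = 18.5714
  Brand Y, 50+: 65×33/140 = 15.3214
Contributions (O − E)²/E:
  (39 − 35.8929)²/35.8929 = 0.2690
  (24 − 21.4286)²/21.4286 = 0.3086
  (12 − 17.6786)²/17.6786 = 1.8240
  (28 − 31.1071)²/31.1071 = 0.3103
  (16 − 18.5714)²/18.5714 = 0.3560
  (21 − 15.3214)²/15.3214 = 2.1047
χ² = 0.2690 + 0.3086 + 1.8240 + 0.3103 + 0.3560 + 2.1047 = 5.17
df = (2−1)(3−1) = 2. Since 5.17 < 7.378, fail to reject the null hypothesis of independence at α = 0.025.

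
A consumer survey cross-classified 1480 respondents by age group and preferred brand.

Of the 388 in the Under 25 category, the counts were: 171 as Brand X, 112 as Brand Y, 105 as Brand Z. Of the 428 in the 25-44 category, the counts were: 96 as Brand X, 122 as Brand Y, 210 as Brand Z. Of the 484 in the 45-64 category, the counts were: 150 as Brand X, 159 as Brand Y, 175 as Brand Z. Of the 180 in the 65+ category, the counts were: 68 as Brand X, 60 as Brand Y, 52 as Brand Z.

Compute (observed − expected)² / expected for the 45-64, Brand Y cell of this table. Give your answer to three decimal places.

Row total (45-64) = 484; column total (Brand Y) = 453; N = 1480.
Expected count E = 484 × 453 / 1480 = 148.1432.
Contribution = (O − E)²/E = (159 − 148.1432)² / 148.1432 = 0.796.

0.796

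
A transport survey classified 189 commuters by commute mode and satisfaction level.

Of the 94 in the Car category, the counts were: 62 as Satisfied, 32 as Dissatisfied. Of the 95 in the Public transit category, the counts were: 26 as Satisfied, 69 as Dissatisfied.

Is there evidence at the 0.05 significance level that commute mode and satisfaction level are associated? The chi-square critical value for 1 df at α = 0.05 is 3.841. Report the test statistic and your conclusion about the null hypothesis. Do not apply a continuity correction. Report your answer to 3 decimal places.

Row totals: 94, 95. Column totals: 88, 101. Grand total N = 189.
Expected counts (row total × column total / N):
  Car, Satisfied: 94×88/189 = 43.7672
  Car, Dissatisfied: 94×101/189 = 50.2328
  Public transit, Satisfied: 95×88/189 = 44.2328
  Public transit, Dissatisfied: 95×101/189 = 50.7672
Contributions (O − E)²/E:
  (62 − 43.7672)²/43.7672 = 7.5955
  (32 − 50.2328)²/50.2328 = 6.6179
  (26 − 44.2328)²/44.2328 = 7.5156
  (69 − 50.7672)²/50.7672 = 6.5482
χ² = 7.5955 + 6.6179 + 7.5156 + 6.5482 = 28.277
df = (2−1)(2−1) = 1. Since 28.277 > 3.841, reject the null hypothesis of independence at α = 0.05.

28.277; reject H₀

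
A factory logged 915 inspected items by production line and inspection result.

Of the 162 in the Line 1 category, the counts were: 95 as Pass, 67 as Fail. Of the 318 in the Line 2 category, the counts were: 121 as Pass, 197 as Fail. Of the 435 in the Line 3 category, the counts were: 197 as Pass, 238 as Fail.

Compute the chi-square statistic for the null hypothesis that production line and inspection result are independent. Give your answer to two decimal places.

18.38

Row totals: 162, 318, 435. Column totals: 413, 502. Grand total N = 915.
Expected counts (row total × column total / N):
  Line 1, Pass: 162×413/915 = 73.121
  Line 1, Fail: 162×502/915 = 88.879
  Line 2, Pass: 318×413/915 = 143.534
  Line 2, Fail: 318×502/915 = 174.466
  Line 3, Pass: 435×413/915 = 196.344
  Line 3, Fail: 435×502/915 = 238.656
Contributions (O − E)²/E:
  (95 − 73.121)²/73.121 = 6.5466
  (67 − 88.879)²/88.879 = 5.3859
  (121 − 143.534)²/143.534 = 3.5377
  (197 − 174.466)²/174.466 = 2.9105
  (197 − 196.344)²/196.344 = 0.0022
  (238 − 238.656)²/238.656 = 0.0018
χ² = 6.5466 + 5.3859 + 3.5377 + 2.9105 + 0.0022 + 0.0018 = 18.38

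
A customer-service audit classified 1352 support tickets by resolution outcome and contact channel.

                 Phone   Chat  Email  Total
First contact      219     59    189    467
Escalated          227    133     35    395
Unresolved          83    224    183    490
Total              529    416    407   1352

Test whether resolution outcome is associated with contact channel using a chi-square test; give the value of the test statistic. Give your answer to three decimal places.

Grand total N = 1352.
Expected counts (row total × column total / N):
  First contact, Phone: 467×529/1352 = 182.7241
  First contact, Chat: 467×416/1352 = 143.6923
  First contact, Email: 467×407/1352 = 140.5836
  Escalated, Phone: 395×529/1352 = 154.5525
  Escalated, Chat: 395×416/1352 = 121.5385
  Escalated, Email: 395×407/1352 = 118.9090
  Unresolved, Phone: 490×529/1352 = 191.7234
  Unresolved, Chat: 490×416/1352 = 150.7692
  Unresolved, Email: 490×407/1352 = 147.5074
Contributions (O − E)²/E:
  (219 − 182.7241)²/182.7241 = 7.2018
  (59 − 143.6923)²/143.6923 = 49.9177
  (189 − 140.5836)²/140.5836 = 16.6744
  (227 − 154.5525)²/154.5525 = 33.9602
  (133 − 121.5385)²/121.5385 = 1.0809
  (35 − 118.9090)²/118.9090 = 59.2110
  (83 − 191.7234)²/191.7234 = 61.6554
  (224 − 150.7692)²/150.7692 = 35.5693
  (183 − 147.5074)²/147.5074 = 8.5401
χ² = 7.2018 + 49.9177 + 16.6744 + 33.9602 + 1.0809 + 59.2110 + 61.6554 + 35.5693 + 8.5401 = 273.811

273.811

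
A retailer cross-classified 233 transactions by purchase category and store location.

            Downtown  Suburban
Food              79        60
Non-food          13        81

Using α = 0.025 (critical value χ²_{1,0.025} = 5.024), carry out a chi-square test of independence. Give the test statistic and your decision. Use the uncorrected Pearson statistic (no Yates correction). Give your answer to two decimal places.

Row totals: 139, 94. Column totals: 92, 141. Grand total N = 233.
Expected counts (row total × column total / N):
  Food, Downtown: 139×92/233 = 54.884
  Food, Suburban: 139×141/233 = 84.116
  Non-food, Downtown: 94×92/233 = 37.116
  Non-food, Suburban: 94×141/233 = 56.884
Contributions (O − E)²/E:
  (79 − 54.884)²/54.884 = 10.5966
  (60 − 84.116)²/84.116 = 6.9140
  (13 − 37.116)²/37.116 = 15.6693
  (81 − 56.884)²/56.884 = 10.2240
χ² = 10.5966 + 6.9140 + 15.6693 + 10.2240 = 43.40
df = (2−1)(2−1) = 1. Since 43.40 > 5.024, reject the null hypothesis of independence at α = 0.025.

43.40; reject H₀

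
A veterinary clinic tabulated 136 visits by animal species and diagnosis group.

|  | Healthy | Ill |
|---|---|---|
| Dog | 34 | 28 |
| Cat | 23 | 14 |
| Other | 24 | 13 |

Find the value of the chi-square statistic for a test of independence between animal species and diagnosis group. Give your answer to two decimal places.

1.11

Row totals: 62, 37, 37. Column totals: 81, 55. Grand total N = 136.
Expected counts (row total × column total / N):
  Dog, Healthy: 62×81/136 = 36.926
  Dog, Ill: 62×55/136 = 25.074
  Cat, Healthy: 37×81/136 = 22.037
  Cat, Ill: 37×55/136 = 14.963
  Other, Healthy: 37×81/136 = 22.037
  Other, Ill: 37×55/136 = 14.963
Contributions (O − E)²/E:
  (34 − 36.926)²/36.926 = 0.2319
  (28 − 25.074)²/25.074 = 0.3414
  (23 − 22.037)²/22.037 = 0.0421
  (14 − 14.963)²/14.963 = 0.0620
  (24 − 22.037)²/22.037 = 0.1749
  (13 − 14.963)²/14.963 = 0.2575
χ² = 0.2319 + 0.3414 + 0.0421 + 0.0620 + 0.1749 + 0.2575 = 1.11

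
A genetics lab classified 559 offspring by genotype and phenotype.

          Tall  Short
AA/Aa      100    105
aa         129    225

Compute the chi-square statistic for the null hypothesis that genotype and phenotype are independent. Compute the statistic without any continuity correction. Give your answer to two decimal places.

Row totals: 205, 354. Column totals: 229, 330. Grand total N = 559.
Expected counts (row total × column total / N):
  AA/Aa, Tall: 205×229/559 = 83.980
  AA/Aa, Short: 205×330/559 = 121.020
  aa, Tall: 354×229/559 = 145.020
  aa, Short: 354×330/559 = 208.980
Contributions (O − E)²/E:
  (100 − 83.980)²/83.980 = 3.0560
  (105 − 121.020)²/121.020 = 2.1206
  (129 − 145.020)²/145.020 = 1.7697
  (225 − 208.980)²/208.980 = 1.2281
χ² = 3.0560 + 2.1206 + 1.7697 + 1.2281 = 8.17

8.17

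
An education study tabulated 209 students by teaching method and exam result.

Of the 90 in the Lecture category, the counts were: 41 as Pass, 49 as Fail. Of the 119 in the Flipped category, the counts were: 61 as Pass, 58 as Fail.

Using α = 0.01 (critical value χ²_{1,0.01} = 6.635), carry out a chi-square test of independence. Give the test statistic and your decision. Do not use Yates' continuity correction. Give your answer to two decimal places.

0.67; fail to reject H₀

Row totals: 90, 119. Column totals: 102, 107. Grand total N = 209.
Expected counts (row total × column total / N):
  Lecture, Pass: 90×102/209 = 43.923
  Lecture, Fail: 90×107/209 = 46.077
  Flipped, Pass: 119×102/209 = 58.077
  Flipped, Fail: 119×107/209 = 60.923
Contributions (O − E)²/E:
  (41 − 43.923)²/43.923 = 0.1945
  (49 − 46.077)²/46.077 = 0.1854
  (61 − 58.077)²/58.077 = 0.1471
  (58 − 60.923)²/60.923 = 0.1402
χ² = 0.1945 + 0.1854 + 0.1471 + 0.1402 = 0.67
df = (2−1)(2−1) = 1. Since 0.67 < 6.635, fail to reject the null hypothesis of independence at α = 0.01.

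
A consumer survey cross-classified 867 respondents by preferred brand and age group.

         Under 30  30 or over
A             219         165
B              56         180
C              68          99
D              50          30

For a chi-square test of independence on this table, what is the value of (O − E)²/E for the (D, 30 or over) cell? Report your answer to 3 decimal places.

Row total (D) = 80; column total (30 or over) = 474; N = 867.
Expected count E = 80 × 474 / 867 = 43.7370.
Contribution = (O − E)²/E = (30 − 43.7370)² / 43.7370 = 4.315.

4.315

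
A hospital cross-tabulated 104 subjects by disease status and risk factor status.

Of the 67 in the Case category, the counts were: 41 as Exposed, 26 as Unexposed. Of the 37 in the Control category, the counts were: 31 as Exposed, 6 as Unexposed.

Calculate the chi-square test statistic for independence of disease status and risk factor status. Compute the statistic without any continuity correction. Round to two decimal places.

Row totals: 67, 37. Column totals: 72, 32. Grand total N = 104.
Expected counts (row total × column total / N):
  Case, Exposed: 67×72/104 = 46.385
  Case, Unexposed: 67×32/104 = 20.615
  Control, Exposed: 37×72/104 = 25.615
  Control, Unexposed: 37×32/104 = 11.385
Contributions (O − E)²/E:
  (41 − 46.385)²/46.385 = 0.6252
  (26 − 20.615)²/20.615 = 1.4067
  (31 − 25.615)²/25.615 = 1.1321
  (6 − 11.385)²/11.385 = 2.5471
χ² = 0.6252 + 1.4067 + 1.1321 + 2.5471 = 5.71

5.71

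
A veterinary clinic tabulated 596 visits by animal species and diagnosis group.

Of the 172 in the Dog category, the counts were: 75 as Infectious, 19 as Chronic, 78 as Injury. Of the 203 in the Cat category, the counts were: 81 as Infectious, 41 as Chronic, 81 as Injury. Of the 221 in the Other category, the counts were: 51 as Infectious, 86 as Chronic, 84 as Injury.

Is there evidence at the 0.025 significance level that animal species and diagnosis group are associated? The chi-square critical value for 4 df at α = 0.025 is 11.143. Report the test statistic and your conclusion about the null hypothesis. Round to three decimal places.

Row totals: 172, 203, 221. Column totals: 207, 146, 243. Grand total N = 596.
Expected counts (row total × column total / N):
  Dog, Infectious: 172×207/596 = 59.7383
  Dog, Chronic: 172×146/596 = 42.1342
  Dog, Injury: 172×243/596 = 70.1275
  Cat, Infectious: 203×207/596 = 70.5050
  Cat, Chronic: 203×146/596 = 49.7282
  Cat, Injury: 203×243/596 = 82.7668
  Other, Infectious: 221×207/596 = 76.7567
  Other, Chronic: 221×146/596 = 54.1376
  Other, Injury: 221×243/596 = 90.1057
Contributions (O − E)²/E:
  (75 − 59.7383)²/59.7383 = 3.8990
  (19 − 42.1342)²/42.1342 = 12.7021
  (78 − 70.1275)²/70.1275 = 0.8838
  (81 − 70.5050)²/70.5050 = 1.5622
  (41 − 49.7282)²/49.7282 = 1.5320
  (81 − 82.7668)²/82.7668 = 0.0377
  (51 − 76.7567)²/76.7567 = 8.6430
  (86 − 54.1376)²/54.1376 = 18.7524
  (84 − 90.1057)²/90.1057 = 0.4137
χ² = 3.8990 + 12.7021 + 0.8838 + 1.5622 + 1.5320 + 0.0377 + 8.6430 + 18.7524 + 0.4137 = 48.426
df = (3−1)(3−1) = 4. Since 48.426 > 11.143, reject the null hypothesis of independence at α = 0.025.

48.426; reject H₀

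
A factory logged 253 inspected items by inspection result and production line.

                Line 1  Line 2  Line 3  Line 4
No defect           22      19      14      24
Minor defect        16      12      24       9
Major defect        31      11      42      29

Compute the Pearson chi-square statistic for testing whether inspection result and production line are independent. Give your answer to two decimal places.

16.85

Row totals: 79, 61, 113. Column totals: 69, 42, 80, 62. Grand total N = 253.
Expected counts (row total × column total / N):
  No defect, Line 1: 79×69/253 = 21.545
  No defect, Line 2: 79×42/253 = 13.115
  No defect, Line 3: 79×80/253 = 24.980
  No defect, Line 4: 79×62/253 = 19.360
  Minor defect, Line 1: 61×69/253 = 16.636
  Minor defect, Line 2: 61×42/253 = 10.126
  Minor defect, Line 3: 61×80/253 = 19.289
  Minor defect, Line 4: 61×62/253 = 14.949
  Major defect, Line 1: 113×69/253 = 30.818
  Major defect, Line 2: 113×42/253 = 18.759
  Major defect, Line 3: 113×80/253 = 35.731
  Major defect, Line 4: 113×62/253 = 27.692
Contributions (O − E)²/E:
  (22 − 21.545)²/21.545 = 0.0096
  (19 − 13.115)²/13.115 = 2.6407
  (14 − 24.980)²/24.980 = 4.8263
  (24 − 19.360)²/19.360 = 1.1121
  (16 − 16.636)²/16.636 = 0.0243
  (12 − 10.126)²/10.126 = 0.3468
  (24 − 19.289)²/19.289 = 1.1506
  (9 − 14.949)²/14.949 = 2.3674
  (31 − 30.818)²/30.818 = 0.0011
  (11 − 18.759)²/18.759 = 3.2092
  (42 − 35.731)²/35.731 = 1.0999
  (29 − 27.692)²/27.692 = 0.0618
χ² = 0.0096 + 2.6407 + 4.8263 + 1.1121 + 0.0243 + 0.3468 + 1.1506 + 2.3674 + 0.0011 + 3.2092 + 1.0999 + 0.0618 = 16.85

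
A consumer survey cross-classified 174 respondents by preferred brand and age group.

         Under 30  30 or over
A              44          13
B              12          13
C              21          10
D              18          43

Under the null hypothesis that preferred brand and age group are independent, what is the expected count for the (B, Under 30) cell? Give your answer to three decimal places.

13.649

Row total (B) = 25; column total (Under 30) = 95; grand total N = 174.
Expected count = (row total × column total) / N = 25 × 95 / 174 = 13.649.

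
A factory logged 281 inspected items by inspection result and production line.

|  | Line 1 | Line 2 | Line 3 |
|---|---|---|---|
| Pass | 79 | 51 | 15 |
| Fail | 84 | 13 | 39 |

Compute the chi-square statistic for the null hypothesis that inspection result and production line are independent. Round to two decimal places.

33.13

Row totals: 145, 136. Column totals: 163, 64, 54. Grand total N = 281.
Expected counts (row total × column total / N):
  Pass, Line 1: 145×163/281 = 84.110
  Pass, Line 2: 145×64/281 = 33.025
  Pass, Line 3: 145×54/281 = 27.865
  Fail, Line 1: 136×163/281 = 78.890
  Fail, Line 2: 136×64/281 = 30.975
  Fail, Line 3: 136×54/281 = 26.135
Contributions (O − E)²/E:
  (79 − 84.110)²/84.110 = 0.3105
  (51 − 33.025)²/33.025 = 9.7835
  (15 − 27.865)²/27.865 = 5.9396
  (84 − 78.890)²/78.890 = 0.3310
  (13 − 30.975)²/30.975 = 10.4310
  (39 − 26.135)²/26.135 = 6.3328
χ² = 0.3105 + 9.7835 + 5.9396 + 0.3310 + 10.4310 + 6.3328 = 33.13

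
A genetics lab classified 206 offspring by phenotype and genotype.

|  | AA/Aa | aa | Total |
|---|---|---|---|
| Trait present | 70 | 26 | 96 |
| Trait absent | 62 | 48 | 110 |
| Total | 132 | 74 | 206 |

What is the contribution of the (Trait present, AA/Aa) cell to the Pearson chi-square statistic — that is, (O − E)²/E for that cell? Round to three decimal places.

1.170

Row total (Trait present) = 96; column total (AA/Aa) = 132; N = 206.
Expected count E = 96 × 132 / 206 = 61.5146.
Contribution = (O − E)²/E = (70 − 61.5146)² / 61.5146 = 1.170.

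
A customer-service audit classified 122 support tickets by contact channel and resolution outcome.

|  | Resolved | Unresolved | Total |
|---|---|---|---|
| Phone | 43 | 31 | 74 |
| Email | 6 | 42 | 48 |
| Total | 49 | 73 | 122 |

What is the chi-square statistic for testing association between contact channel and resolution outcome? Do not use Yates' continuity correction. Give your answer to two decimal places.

25.20

Grand total N = 122.
Expected counts (row total × column total / N):
  Phone, Resolved: 74×49/122 = 29.721
  Phone, Unresolved: 74×73/122 = 44.279
  Email, Resolved: 48×49/122 = 19.279
  Email, Unresolved: 48×73/122 = 28.721
Contributions (O − E)²/E:
  (43 − 29.721)²/29.721 = 5.9329
  (31 − 44.279)²/44.279 = 3.9823
  (6 − 19.279)²/19.279 = 9.1463
  (42 − 28.721)²/28.721 = 6.1395
χ² = 5.9329 + 3.9823 + 9.1463 + 6.1395 = 25.20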